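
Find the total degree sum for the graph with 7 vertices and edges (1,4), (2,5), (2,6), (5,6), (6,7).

Step 1: Count edges incident to each vertex:
  deg(1) = 1 (neighbors: 4)
  deg(2) = 2 (neighbors: 5, 6)
  deg(3) = 0 (neighbors: none)
  deg(4) = 1 (neighbors: 1)
  deg(5) = 2 (neighbors: 2, 6)
  deg(6) = 3 (neighbors: 2, 5, 7)
  deg(7) = 1 (neighbors: 6)

Step 2: Sum all degrees:
  1 + 2 + 0 + 1 + 2 + 3 + 1 = 10

Verification: sum of degrees = 2 * |E| = 2 * 5 = 10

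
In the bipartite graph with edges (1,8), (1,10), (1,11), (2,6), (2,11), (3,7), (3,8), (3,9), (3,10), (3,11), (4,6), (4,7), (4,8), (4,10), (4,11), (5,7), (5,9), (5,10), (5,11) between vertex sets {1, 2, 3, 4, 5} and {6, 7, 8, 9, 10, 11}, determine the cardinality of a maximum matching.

Step 1: List the neighbors of each left vertex:
  1: 8, 10, 11
  2: 6, 11
  3: 7, 8, 9, 10, 11
  4: 6, 7, 8, 10, 11
  5: 7, 9, 10, 11

Step 2: Greedily match left vertices, then look for augmenting paths:
  Match 1 -- 8
  Match 2 -- 6
  Match 3 -- 7
  Match 4 -- 10
  Match 5 -- 9
  No augmenting path remains.

Step 3: Verify this is maximum:
  Matching size 5 = min(|L|, |R|) = min(5, 6), which is an upper bound, so this matching is maximum.

Maximum matching: {(1,8), (2,6), (3,7), (4,10), (5,9)}
Size: 5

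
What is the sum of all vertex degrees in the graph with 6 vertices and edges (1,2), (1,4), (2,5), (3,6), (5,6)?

Step 1: Count edges incident to each vertex:
  deg(1) = 2 (neighbors: 2, 4)
  deg(2) = 2 (neighbors: 1, 5)
  deg(3) = 1 (neighbors: 6)
  deg(4) = 1 (neighbors: 1)
  deg(5) = 2 (neighbors: 2, 6)
  deg(6) = 2 (neighbors: 3, 5)

Step 2: Sum all degrees:
  2 + 2 + 1 + 1 + 2 + 2 = 10

Verification: sum of degrees = 2 * |E| = 2 * 5 = 10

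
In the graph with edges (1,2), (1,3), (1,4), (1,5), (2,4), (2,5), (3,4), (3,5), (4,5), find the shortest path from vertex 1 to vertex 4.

Step 1: Build adjacency list:
  1: 2, 3, 4, 5
  2: 1, 4, 5
  3: 1, 4, 5
  4: 1, 2, 3, 5
  5: 1, 2, 3, 4

Step 2: BFS from vertex 1 to find shortest path to 4:
  vertex 2 reached at distance 1
  vertex 3 reached at distance 1
  vertex 4 reached at distance 1

Step 3: Shortest path: 1 -> 4
Path length: 1 edge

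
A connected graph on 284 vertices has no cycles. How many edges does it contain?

A tree on n vertices always has exactly n - 1 edges.
For n = 284: edges = 284 - 1 = 283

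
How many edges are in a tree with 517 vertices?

A tree on n vertices always has exactly n - 1 edges.
For n = 517: edges = 517 - 1 = 516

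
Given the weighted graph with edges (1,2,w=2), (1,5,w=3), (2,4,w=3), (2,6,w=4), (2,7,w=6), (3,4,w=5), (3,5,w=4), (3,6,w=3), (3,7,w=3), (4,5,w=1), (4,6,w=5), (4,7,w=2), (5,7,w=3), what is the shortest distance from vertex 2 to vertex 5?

Step 1: Build adjacency list with weights:
  1: 2(w=2), 5(w=3)
  2: 1(w=2), 4(w=3), 6(w=4), 7(w=6)
  3: 4(w=5), 5(w=4), 6(w=3), 7(w=3)
  4: 2(w=3), 3(w=5), 5(w=1), 6(w=5), 7(w=2)
  5: 1(w=3), 3(w=4), 4(w=1), 7(w=3)
  6: 2(w=4), 3(w=3), 4(w=5)
  7: 2(w=6), 3(w=3), 4(w=2), 5(w=3)

Step 2: Apply Dijkstra's algorithm from vertex 2:
  Visit vertex 2 (distance=0)
    Update dist[1] = 2
    Update dist[4] = 3
    Update dist[6] = 4
    Update dist[7] = 6
  Visit vertex 1 (distance=2)
    Update dist[5] = 5
  Visit vertex 4 (distance=3)
    Update dist[3] = 8
    Update dist[5] = 4
    Update dist[7] = 5
  Visit vertex 5 (distance=4)

Step 3: Shortest path: 2 -> 4 -> 5
Total weight: 3 + 1 = 4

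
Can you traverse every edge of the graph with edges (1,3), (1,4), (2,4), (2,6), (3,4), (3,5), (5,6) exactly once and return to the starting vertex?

Step 1: Find the degree of each vertex:
  deg(1) = 2
  deg(2) = 2
  deg(3) = 3
  deg(4) = 3
  deg(5) = 2
  deg(6) = 2

Step 2: Count vertices with odd degree:
  Odd-degree vertices: 3, 4 (2 total)

Step 3: Apply Euler's theorem:
  - Eulerian circuit exists iff graph is connected and all vertices have even degree
  - Eulerian path exists iff graph is connected and has 0 or 2 odd-degree vertices

Graph is connected with exactly 2 odd-degree vertices (3, 4).
Eulerian path exists (starting and ending at the odd-degree vertices), but no Eulerian circuit.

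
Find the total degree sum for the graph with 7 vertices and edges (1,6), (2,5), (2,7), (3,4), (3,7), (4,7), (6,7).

Step 1: Count edges incident to each vertex:
  deg(1) = 1 (neighbors: 6)
  deg(2) = 2 (neighbors: 5, 7)
  deg(3) = 2 (neighbors: 4, 7)
  deg(4) = 2 (neighbors: 3, 7)
  deg(5) = 1 (neighbors: 2)
  deg(6) = 2 (neighbors: 1, 7)
  deg(7) = 4 (neighbors: 2, 3, 4, 6)

Step 2: Sum all degrees:
  1 + 2 + 2 + 2 + 1 + 2 + 4 = 14

Verification: sum of degrees = 2 * |E| = 2 * 7 = 14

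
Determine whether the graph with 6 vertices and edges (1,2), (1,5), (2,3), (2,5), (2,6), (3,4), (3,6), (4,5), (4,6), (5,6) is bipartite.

Step 1: Attempt 2-coloring using BFS:
  Start at vertex 1, assign color 0
  Color vertex 2 with color 1 (neighbor of 1)
  Color vertex 5 with color 1 (neighbor of 1)
  Color vertex 3 with color 0 (neighbor of 2)

Step 2: Conflict found! Vertices 2 and 5 are adjacent but have the same color.
This means the graph contains an odd cycle.

The graph is NOT bipartite.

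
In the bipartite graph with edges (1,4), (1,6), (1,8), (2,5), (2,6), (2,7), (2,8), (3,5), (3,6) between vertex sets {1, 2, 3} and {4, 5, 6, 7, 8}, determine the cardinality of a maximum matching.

Step 1: List the neighbors of each left vertex:
  1: 4, 6, 8
  2: 5, 6, 7, 8
  3: 5, 6

Step 2: Greedily match left vertices, then look for augmenting paths:
  Match 1 -- 4
  Match 2 -- 5
  Match 3 -- 6
  No augmenting path remains.

Step 3: Verify this is maximum:
  Matching size 3 = min(|L|, |R|) = min(3, 5), which is an upper bound, so this matching is maximum.

Maximum matching: {(1,4), (2,5), (3,6)}
Size: 3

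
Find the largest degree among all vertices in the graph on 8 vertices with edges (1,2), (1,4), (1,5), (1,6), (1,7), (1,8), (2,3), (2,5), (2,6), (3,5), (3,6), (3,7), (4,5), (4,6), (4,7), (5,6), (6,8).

Step 1: Count edges incident to each vertex:
  deg(1) = 6 (neighbors: 2, 4, 5, 6, 7, 8)
  deg(2) = 4 (neighbors: 1, 3, 5, 6)
  deg(3) = 4 (neighbors: 2, 5, 6, 7)
  deg(4) = 4 (neighbors: 1, 5, 6, 7)
  deg(5) = 5 (neighbors: 1, 2, 3, 4, 6)
  deg(6) = 6 (neighbors: 1, 2, 3, 4, 5, 8)
  deg(7) = 3 (neighbors: 1, 3, 4)
  deg(8) = 2 (neighbors: 1, 6)

Step 2: Find maximum:
  max(6, 4, 4, 4, 5, 6, 3, 2) = 6 (vertex 1)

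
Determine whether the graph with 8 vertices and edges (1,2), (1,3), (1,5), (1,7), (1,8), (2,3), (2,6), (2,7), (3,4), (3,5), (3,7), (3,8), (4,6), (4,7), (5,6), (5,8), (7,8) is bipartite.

Step 1: Attempt 2-coloring using BFS:
  Start at vertex 1, assign color 0
  Color vertex 2 with color 1 (neighbor of 1)
  Color vertex 3 with color 1 (neighbor of 1)
  Color vertex 5 with color 1 (neighbor of 1)
  Color vertex 7 with color 1 (neighbor of 1)
  Color vertex 8 with color 1 (neighbor of 1)

Step 2: Conflict found! Vertices 2 and 3 are adjacent but have the same color.
This means the graph contains an odd cycle.

The graph is NOT bipartite.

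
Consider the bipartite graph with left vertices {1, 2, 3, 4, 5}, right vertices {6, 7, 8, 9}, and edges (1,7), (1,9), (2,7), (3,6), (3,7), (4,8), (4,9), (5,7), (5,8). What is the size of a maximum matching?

Step 1: List the neighbors of each left vertex:
  1: 7, 9
  2: 7
  3: 6, 7
  4: 8, 9
  5: 7, 8

Step 2: Greedily match left vertices, then look for augmenting paths:
  Match 1 -- 9
  Match 2 -- 7
  Match 3 -- 6
  Match 4 -- 8
  No augmenting path remains.

Step 3: Verify this is maximum:
  Matching size 4 = min(|L|, |R|) = min(5, 4), which is an upper bound, so this matching is maximum.

Maximum matching: {(1,9), (2,7), (3,6), (4,8)}
Size: 4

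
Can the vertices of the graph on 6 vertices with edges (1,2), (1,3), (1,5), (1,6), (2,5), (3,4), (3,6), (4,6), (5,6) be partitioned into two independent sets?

Step 1: Attempt 2-coloring using BFS:
  Start at vertex 1, assign color 0
  Color vertex 2 with color 1 (neighbor of 1)
  Color vertex 3 with color 1 (neighbor of 1)
  Color vertex 5 with color 1 (neighbor of 1)
  Color vertex 6 with color 1 (neighbor of 1)

Step 2: Conflict found! Vertices 2 and 5 are adjacent but have the same color.
This means the graph contains an odd cycle.

The graph is NOT bipartite.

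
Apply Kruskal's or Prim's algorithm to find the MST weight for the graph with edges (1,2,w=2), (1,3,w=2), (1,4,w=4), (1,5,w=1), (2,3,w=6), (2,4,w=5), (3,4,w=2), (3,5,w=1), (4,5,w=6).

Apply Kruskal's algorithm (sort edges by weight, add if no cycle):

Sorted edges by weight:
  (1,5) w=1
  (3,5) w=1
  (1,2) w=2
  (1,3) w=2
  (3,4) w=2
  (1,4) w=4
  (2,4) w=5
  (2,3) w=6
  (4,5) w=6

Add edge (1,5) w=1 -- no cycle. Running total: 1
Add edge (3,5) w=1 -- no cycle. Running total: 2
Add edge (1,2) w=2 -- no cycle. Running total: 4
Skip edge (1,3) w=2 -- would create cycle
Add edge (3,4) w=2 -- no cycle. Running total: 6

MST edges: (1,5,w=1), (3,5,w=1), (1,2,w=2), (3,4,w=2)
Total MST weight: 1 + 1 + 2 + 2 = 6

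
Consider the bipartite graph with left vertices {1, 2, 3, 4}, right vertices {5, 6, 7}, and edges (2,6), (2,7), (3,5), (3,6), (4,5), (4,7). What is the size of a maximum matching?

Step 1: List the neighbors of each left vertex:
  1: (none)
  2: 6, 7
  3: 5, 6
  4: 5, 7

Step 2: Greedily match left vertices, then look for augmenting paths:
  Match 2 -- 6
  Match 3 -- 5
  Match 4 -- 7
  No augmenting path remains.

Step 3: Verify this is maximum:
  Matching size 3 = min(|L|, |R|) = min(4, 3), which is an upper bound, so this matching is maximum.

Maximum matching: {(2,6), (3,5), (4,7)}
Size: 3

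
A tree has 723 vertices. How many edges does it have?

A tree on n vertices always has exactly n - 1 edges.
For n = 723: edges = 723 - 1 = 722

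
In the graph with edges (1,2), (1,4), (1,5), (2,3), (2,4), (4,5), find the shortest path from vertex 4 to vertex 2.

Step 1: Build adjacency list:
  1: 2, 4, 5
  2: 1, 3, 4
  3: 2
  4: 1, 2, 5
  5: 1, 4

Step 2: BFS from vertex 4 to find shortest path to 2:
  vertex 1 reached at distance 1
  vertex 2 reached at distance 1

Step 3: Shortest path: 4 -> 2
Path length: 1 edge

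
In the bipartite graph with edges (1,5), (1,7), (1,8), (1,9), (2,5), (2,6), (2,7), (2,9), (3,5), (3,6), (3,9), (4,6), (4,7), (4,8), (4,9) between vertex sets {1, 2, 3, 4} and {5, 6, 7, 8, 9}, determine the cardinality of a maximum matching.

Step 1: List the neighbors of each left vertex:
  1: 5, 7, 8, 9
  2: 5, 6, 7, 9
  3: 5, 6, 9
  4: 6, 7, 8, 9

Step 2: Greedily match left vertices, then look for augmenting paths:
  Match 1 -- 5
  Match 2 -- 6
  Match 3 -- 9
  Match 4 -- 7
  No augmenting path remains.

Step 3: Verify this is maximum:
  Matching size 4 = min(|L|, |R|) = min(4, 5), which is an upper bound, so this matching is maximum.

Maximum matching: {(1,5), (2,6), (3,9), (4,7)}
Size: 4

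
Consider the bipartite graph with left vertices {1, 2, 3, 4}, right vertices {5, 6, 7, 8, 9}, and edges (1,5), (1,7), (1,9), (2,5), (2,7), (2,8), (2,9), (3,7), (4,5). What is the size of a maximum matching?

Step 1: List the neighbors of each left vertex:
  1: 5, 7, 9
  2: 5, 7, 8, 9
  3: 7
  4: 5

Step 2: Greedily match left vertices, then look for augmenting paths:
  Match 1 -- 9
  Match 2 -- 8
  Match 3 -- 7
  Match 4 -- 5
  No augmenting path remains.

Step 3: Verify this is maximum:
  Matching size 4 = min(|L|, |R|) = min(4, 5), which is an upper bound, so this matching is maximum.

Maximum matching: {(1,9), (2,8), (3,7), (4,5)}
Size: 4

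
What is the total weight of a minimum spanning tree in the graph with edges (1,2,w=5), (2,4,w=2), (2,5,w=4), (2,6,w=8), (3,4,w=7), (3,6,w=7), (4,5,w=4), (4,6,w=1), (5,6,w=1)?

Apply Kruskal's algorithm (sort edges by weight, add if no cycle):

Sorted edges by weight:
  (4,6) w=1
  (5,6) w=1
  (2,4) w=2
  (2,5) w=4
  (4,5) w=4
  (1,2) w=5
  (3,4) w=7
  (3,6) w=7
  (2,6) w=8

Add edge (4,6) w=1 -- no cycle. Running total: 1
Add edge (5,6) w=1 -- no cycle. Running total: 2
Add edge (2,4) w=2 -- no cycle. Running total: 4
Skip edge (2,5) w=4 -- would create cycle
Skip edge (4,5) w=4 -- would create cycle
Add edge (1,2) w=5 -- no cycle. Running total: 9
Add edge (3,4) w=7 -- no cycle. Running total: 16

MST edges: (4,6,w=1), (5,6,w=1), (2,4,w=2), (1,2,w=5), (3,4,w=7)
Total MST weight: 1 + 1 + 2 + 5 + 7 = 16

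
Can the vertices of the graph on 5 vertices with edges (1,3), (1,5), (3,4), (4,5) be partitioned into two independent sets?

Step 1: Attempt 2-coloring using BFS:
  Start at vertex 1, assign color 0
  Color vertex 3 with color 1 (neighbor of 1)
  Color vertex 5 with color 1 (neighbor of 1)
  Color vertex 4 with color 0 (neighbor of 3)
  Start new component at vertex 2, assign color 0

Step 2: 2-coloring succeeded. No conflicts found.
  Set A (color 0): {1, 2, 4}
  Set B (color 1): {3, 5}

The graph is bipartite with partition {1, 2, 4}, {3, 5}.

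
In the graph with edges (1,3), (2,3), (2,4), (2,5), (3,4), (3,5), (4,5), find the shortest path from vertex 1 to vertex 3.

Step 1: Build adjacency list:
  1: 3
  2: 3, 4, 5
  3: 1, 2, 4, 5
  4: 2, 3, 5
  5: 2, 3, 4

Step 2: BFS from vertex 1 to find shortest path to 3:
  vertex 3 reached at distance 1

Step 3: Shortest path: 1 -> 3
Path length: 1 edge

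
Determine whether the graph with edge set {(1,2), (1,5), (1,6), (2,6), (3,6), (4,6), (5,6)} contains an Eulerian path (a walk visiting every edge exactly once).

Step 1: Find the degree of each vertex:
  deg(1) = 3
  deg(2) = 2
  deg(3) = 1
  deg(4) = 1
  deg(5) = 2
  deg(6) = 5

Step 2: Count vertices with odd degree:
  Odd-degree vertices: 1, 3, 4, 6 (4 total)

Step 3: Apply Euler's theorem:
  - Eulerian circuit exists iff graph is connected and all vertices have even degree
  - Eulerian path exists iff graph is connected and has 0 or 2 odd-degree vertices

Graph has 4 odd-degree vertices (need 0 or 2).
Neither Eulerian path nor Eulerian circuit exists.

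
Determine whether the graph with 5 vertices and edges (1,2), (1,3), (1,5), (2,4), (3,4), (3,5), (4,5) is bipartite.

Step 1: Attempt 2-coloring using BFS:
  Start at vertex 1, assign color 0
  Color vertex 2 with color 1 (neighbor of 1)
  Color vertex 3 with color 1 (neighbor of 1)
  Color vertex 5 with color 1 (neighbor of 1)
  Color vertex 4 with color 0 (neighbor of 2)

Step 2: Conflict found! Vertices 3 and 5 are adjacent but have the same color.
This means the graph contains an odd cycle.

The graph is NOT bipartite.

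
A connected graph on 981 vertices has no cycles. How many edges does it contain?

A tree on n vertices always has exactly n - 1 edges.
For n = 981: edges = 981 - 1 = 980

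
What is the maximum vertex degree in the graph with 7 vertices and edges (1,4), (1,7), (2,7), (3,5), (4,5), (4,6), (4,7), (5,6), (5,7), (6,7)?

Step 1: Count edges incident to each vertex:
  deg(1) = 2 (neighbors: 4, 7)
  deg(2) = 1 (neighbors: 7)
  deg(3) = 1 (neighbors: 5)
  deg(4) = 4 (neighbors: 1, 5, 6, 7)
  deg(5) = 4 (neighbors: 3, 4, 6, 7)
  deg(6) = 3 (neighbors: 4, 5, 7)
  deg(7) = 5 (neighbors: 1, 2, 4, 5, 6)

Step 2: Find maximum:
  max(2, 1, 1, 4, 4, 3, 5) = 5 (vertex 7)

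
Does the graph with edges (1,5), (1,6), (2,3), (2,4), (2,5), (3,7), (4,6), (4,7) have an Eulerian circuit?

Step 1: Find the degree of each vertex:
  deg(1) = 2
  deg(2) = 3
  deg(3) = 2
  deg(4) = 3
  deg(5) = 2
  deg(6) = 2
  deg(7) = 2

Step 2: Count vertices with odd degree:
  Odd-degree vertices: 2, 4 (2 total)

Step 3: Apply Euler's theorem:
  - Eulerian circuit exists iff graph is connected and all vertices have even degree
  - Eulerian path exists iff graph is connected and has 0 or 2 odd-degree vertices

Graph is connected with exactly 2 odd-degree vertices (2, 4).
Eulerian path exists (starting and ending at the odd-degree vertices), but no Eulerian circuit.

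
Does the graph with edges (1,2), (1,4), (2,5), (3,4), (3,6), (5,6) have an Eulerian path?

Step 1: Find the degree of each vertex:
  deg(1) = 2
  deg(2) = 2
  deg(3) = 2
  deg(4) = 2
  deg(5) = 2
  deg(6) = 2

Step 2: Count vertices with odd degree:
  All vertices have even degree (0 odd-degree vertices)

Step 3: Apply Euler's theorem:
  - Eulerian circuit exists iff graph is connected and all vertices have even degree
  - Eulerian path exists iff graph is connected and has 0 or 2 odd-degree vertices

Graph is connected with 0 odd-degree vertices.
Both Eulerian circuit and Eulerian path exist.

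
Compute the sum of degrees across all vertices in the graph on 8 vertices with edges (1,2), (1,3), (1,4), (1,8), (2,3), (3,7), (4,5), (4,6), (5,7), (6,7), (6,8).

Step 1: Count edges incident to each vertex:
  deg(1) = 4 (neighbors: 2, 3, 4, 8)
  deg(2) = 2 (neighbors: 1, 3)
  deg(3) = 3 (neighbors: 1, 2, 7)
  deg(4) = 3 (neighbors: 1, 5, 6)
  deg(5) = 2 (neighbors: 4, 7)
  deg(6) = 3 (neighbors: 4, 7, 8)
  deg(7) = 3 (neighbors: 3, 5, 6)
  deg(8) = 2 (neighbors: 1, 6)

Step 2: Sum all degrees:
  4 + 2 + 3 + 3 + 2 + 3 + 3 + 2 = 22

Verification: sum of degrees = 2 * |E| = 2 * 11 = 22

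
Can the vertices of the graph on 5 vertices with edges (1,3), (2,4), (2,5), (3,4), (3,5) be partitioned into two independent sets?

Step 1: Attempt 2-coloring using BFS:
  Start at vertex 1, assign color 0
  Color vertex 3 with color 1 (neighbor of 1)
  Color vertex 4 with color 0 (neighbor of 3)
  Color vertex 5 with color 0 (neighbor of 3)
  Color vertex 2 with color 1 (neighbor of 4)

Step 2: 2-coloring succeeded. No conflicts found.
  Set A (color 0): {1, 4, 5}
  Set B (color 1): {2, 3}

The graph is bipartite with partition {1, 4, 5}, {2, 3}.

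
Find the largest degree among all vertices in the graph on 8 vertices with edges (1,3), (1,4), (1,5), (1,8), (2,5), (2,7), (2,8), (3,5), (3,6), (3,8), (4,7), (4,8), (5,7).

Step 1: Count edges incident to each vertex:
  deg(1) = 4 (neighbors: 3, 4, 5, 8)
  deg(2) = 3 (neighbors: 5, 7, 8)
  deg(3) = 4 (neighbors: 1, 5, 6, 8)
  deg(4) = 3 (neighbors: 1, 7, 8)
  deg(5) = 4 (neighbors: 1, 2, 3, 7)
  deg(6) = 1 (neighbors: 3)
  deg(7) = 3 (neighbors: 2, 4, 5)
  deg(8) = 4 (neighbors: 1, 2, 3, 4)

Step 2: Find maximum:
  max(4, 3, 4, 3, 4, 1, 3, 4) = 4 (vertex 1)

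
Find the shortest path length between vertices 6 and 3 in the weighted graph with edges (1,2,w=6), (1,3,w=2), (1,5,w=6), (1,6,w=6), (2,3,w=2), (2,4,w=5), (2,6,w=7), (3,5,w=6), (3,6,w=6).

Step 1: Build adjacency list with weights:
  1: 2(w=6), 3(w=2), 5(w=6), 6(w=6)
  2: 1(w=6), 3(w=2), 4(w=5), 6(w=7)
  3: 1(w=2), 2(w=2), 5(w=6), 6(w=6)
  4: 2(w=5)
  5: 1(w=6), 3(w=6)
  6: 1(w=6), 2(w=7), 3(w=6)

Step 2: Apply Dijkstra's algorithm from vertex 6:
  Visit vertex 6 (distance=0)
    Update dist[1] = 6
    Update dist[2] = 7
    Update dist[3] = 6
  Visit vertex 1 (distance=6)
    Update dist[5] = 12
  Visit vertex 3 (distance=6)

Step 3: Shortest path: 6 -> 3
Total weight: 6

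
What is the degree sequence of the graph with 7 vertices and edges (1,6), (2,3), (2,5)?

Step 1: Count edges incident to each vertex:
  deg(1) = 1 (neighbors: 6)
  deg(2) = 2 (neighbors: 3, 5)
  deg(3) = 1 (neighbors: 2)
  deg(4) = 0 (neighbors: none)
  deg(5) = 1 (neighbors: 2)
  deg(6) = 1 (neighbors: 1)
  deg(7) = 0 (neighbors: none)

Step 2: Sort degrees in non-increasing order:
  Degrees: [1, 2, 1, 0, 1, 1, 0] -> sorted: [2, 1, 1, 1, 1, 0, 0]

Degree sequence: [2, 1, 1, 1, 1, 0, 0]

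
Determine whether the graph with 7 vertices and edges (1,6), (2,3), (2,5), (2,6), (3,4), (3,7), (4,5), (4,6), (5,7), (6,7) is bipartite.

Step 1: Attempt 2-coloring using BFS:
  Start at vertex 1, assign color 0
  Color vertex 6 with color 1 (neighbor of 1)
  Color vertex 2 with color 0 (neighbor of 6)
  Color vertex 4 with color 0 (neighbor of 6)
  Color vertex 7 with color 0 (neighbor of 6)
  Color vertex 3 with color 1 (neighbor of 2)
  Color vertex 5 with color 1 (neighbor of 2)

Step 2: 2-coloring succeeded. No conflicts found.
  Set A (color 0): {1, 2, 4, 7}
  Set B (color 1): {3, 5, 6}

The graph is bipartite with partition {1, 2, 4, 7}, {3, 5, 6}.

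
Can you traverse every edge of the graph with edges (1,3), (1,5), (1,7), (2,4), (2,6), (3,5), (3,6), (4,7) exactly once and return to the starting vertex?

Step 1: Find the degree of each vertex:
  deg(1) = 3
  deg(2) = 2
  deg(3) = 3
  deg(4) = 2
  deg(5) = 2
  deg(6) = 2
  deg(7) = 2

Step 2: Count vertices with odd degree:
  Odd-degree vertices: 1, 3 (2 total)

Step 3: Apply Euler's theorem:
  - Eulerian circuit exists iff graph is connected and all vertices have even degree
  - Eulerian path exists iff graph is connected and has 0 or 2 odd-degree vertices

Graph is connected with exactly 2 odd-degree vertices (1, 3).
Eulerian path exists (starting and ending at the odd-degree vertices), but no Eulerian circuit.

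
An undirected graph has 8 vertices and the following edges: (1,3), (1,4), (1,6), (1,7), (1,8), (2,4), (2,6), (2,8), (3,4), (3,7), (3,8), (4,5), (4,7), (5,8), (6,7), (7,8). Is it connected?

Step 1: Build adjacency list from edges:
  1: 3, 4, 6, 7, 8
  2: 4, 6, 8
  3: 1, 4, 7, 8
  4: 1, 2, 3, 5, 7
  5: 4, 8
  6: 1, 2, 7
  7: 1, 3, 4, 6, 8
  8: 1, 2, 3, 5, 7

Step 2: Run BFS/DFS from vertex 1:
  Visited: {1, 3, 4, 6, 7, 8, 2, 5}
  Reached 8 of 8 vertices

Step 3: All 8 vertices reached from vertex 1, so the graph is connected.
Answer: Yes, the graph is connected.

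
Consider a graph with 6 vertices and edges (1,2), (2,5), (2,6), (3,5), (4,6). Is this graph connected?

Step 1: Build adjacency list from edges:
  1: 2
  2: 1, 5, 6
  3: 5
  4: 6
  5: 2, 3
  6: 2, 4

Step 2: Run BFS/DFS from vertex 1:
  Visited: {1, 2, 5, 6, 3, 4}
  Reached 6 of 6 vertices

Step 3: All 6 vertices reached from vertex 1, so the graph is connected.
Answer: Yes, the graph is connected.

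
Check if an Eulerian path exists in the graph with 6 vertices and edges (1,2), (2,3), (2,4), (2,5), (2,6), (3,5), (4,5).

Step 1: Find the degree of each vertex:
  deg(1) = 1
  deg(2) = 5
  deg(3) = 2
  deg(4) = 2
  deg(5) = 3
  deg(6) = 1

Step 2: Count vertices with odd degree:
  Odd-degree vertices: 1, 2, 5, 6 (4 total)

Step 3: Apply Euler's theorem:
  - Eulerian circuit exists iff graph is connected and all vertices have even degree
  - Eulerian path exists iff graph is connected and has 0 or 2 odd-degree vertices

Graph has 4 odd-degree vertices (need 0 or 2).
Neither Eulerian path nor Eulerian circuit exists.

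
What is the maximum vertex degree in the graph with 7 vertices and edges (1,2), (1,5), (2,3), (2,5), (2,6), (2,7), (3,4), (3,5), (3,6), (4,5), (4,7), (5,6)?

Step 1: Count edges incident to each vertex:
  deg(1) = 2 (neighbors: 2, 5)
  deg(2) = 5 (neighbors: 1, 3, 5, 6, 7)
  deg(3) = 4 (neighbors: 2, 4, 5, 6)
  deg(4) = 3 (neighbors: 3, 5, 7)
  deg(5) = 5 (neighbors: 1, 2, 3, 4, 6)
  deg(6) = 3 (neighbors: 2, 3, 5)
  deg(7) = 2 (neighbors: 2, 4)

Step 2: Find maximum:
  max(2, 5, 4, 3, 5, 3, 2) = 5 (vertex 2)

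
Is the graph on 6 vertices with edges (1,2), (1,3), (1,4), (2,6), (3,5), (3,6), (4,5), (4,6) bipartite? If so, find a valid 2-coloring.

Step 1: Attempt 2-coloring using BFS:
  Start at vertex 1, assign color 0
  Color vertex 2 with color 1 (neighbor of 1)
  Color vertex 3 with color 1 (neighbor of 1)
  Color vertex 4 with color 1 (neighbor of 1)
  Color vertex 6 with color 0 (neighbor of 2)
  Color vertex 5 with color 0 (neighbor of 3)

Step 2: 2-coloring succeeded. No conflicts found.
  Set A (color 0): {1, 5, 6}
  Set B (color 1): {2, 3, 4}

The graph is bipartite with partition {1, 5, 6}, {2, 3, 4}.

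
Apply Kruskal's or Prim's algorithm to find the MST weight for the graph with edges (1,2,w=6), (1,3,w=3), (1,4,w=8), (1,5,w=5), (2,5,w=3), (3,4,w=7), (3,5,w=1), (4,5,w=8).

Apply Kruskal's algorithm (sort edges by weight, add if no cycle):

Sorted edges by weight:
  (3,5) w=1
  (1,3) w=3
  (2,5) w=3
  (1,5) w=5
  (1,2) w=6
  (3,4) w=7
  (1,4) w=8
  (4,5) w=8

Add edge (3,5) w=1 -- no cycle. Running total: 1
Add edge (1,3) w=3 -- no cycle. Running total: 4
Add edge (2,5) w=3 -- no cycle. Running total: 7
Skip edge (1,5) w=5 -- would create cycle
Skip edge (1,2) w=6 -- would create cycle
Add edge (3,4) w=7 -- no cycle. Running total: 14

MST edges: (3,5,w=1), (1,3,w=3), (2,5,w=3), (3,4,w=7)
Total MST weight: 1 + 3 + 3 + 7 = 14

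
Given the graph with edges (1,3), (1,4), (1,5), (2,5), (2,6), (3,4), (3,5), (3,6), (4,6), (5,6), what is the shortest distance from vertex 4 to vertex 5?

Step 1: Build adjacency list:
  1: 3, 4, 5
  2: 5, 6
  3: 1, 4, 5, 6
  4: 1, 3, 6
  5: 1, 2, 3, 6
  6: 2, 3, 4, 5

Step 2: BFS from vertex 4 to find shortest path to 5:
  vertex 1 reached at distance 1
  vertex 3 reached at distance 1
  vertex 6 reached at distance 1
  vertex 5 reached at distance 2

Step 3: Shortest path: 4 -> 6 -> 5
Path length: 2 edges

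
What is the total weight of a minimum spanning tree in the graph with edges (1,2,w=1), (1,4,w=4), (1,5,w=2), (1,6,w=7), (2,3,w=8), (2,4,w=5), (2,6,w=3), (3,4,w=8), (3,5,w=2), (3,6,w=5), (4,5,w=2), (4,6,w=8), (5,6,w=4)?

Apply Kruskal's algorithm (sort edges by weight, add if no cycle):

Sorted edges by weight:
  (1,2) w=1
  (1,5) w=2
  (3,5) w=2
  (4,5) w=2
  (2,6) w=3
  (1,4) w=4
  (5,6) w=4
  (2,4) w=5
  (3,6) w=5
  (1,6) w=7
  (2,3) w=8
  (3,4) w=8
  (4,6) w=8

Add edge (1,2) w=1 -- no cycle. Running total: 1
Add edge (1,5) w=2 -- no cycle. Running total: 3
Add edge (3,5) w=2 -- no cycle. Running total: 5
Add edge (4,5) w=2 -- no cycle. Running total: 7
Add edge (2,6) w=3 -- no cycle. Running total: 10

MST edges: (1,2,w=1), (1,5,w=2), (3,5,w=2), (4,5,w=2), (2,6,w=3)
Total MST weight: 1 + 2 + 2 + 2 + 3 = 10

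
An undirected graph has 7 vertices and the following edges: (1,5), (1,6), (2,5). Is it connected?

Step 1: Build adjacency list from edges:
  1: 5, 6
  2: 5
  3: (none)
  4: (none)
  5: 1, 2
  6: 1
  7: (none)

Step 2: Run BFS/DFS from vertex 1:
  Visited: {1, 5, 6, 2}
  Reached 4 of 7 vertices

Step 3: Only 4 of 7 vertices reached. Graph is disconnected.
Connected components: {1, 2, 5, 6}, {3}, {4}, {7}
Answer: No, the graph is not connected (4 components).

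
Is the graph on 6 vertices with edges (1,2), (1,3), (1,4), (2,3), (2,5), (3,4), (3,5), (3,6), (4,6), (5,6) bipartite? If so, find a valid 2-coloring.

Step 1: Attempt 2-coloring using BFS:
  Start at vertex 1, assign color 0
  Color vertex 2 with color 1 (neighbor of 1)
  Color vertex 3 with color 1 (neighbor of 1)
  Color vertex 4 with color 1 (neighbor of 1)

Step 2: Conflict found! Vertices 2 and 3 are adjacent but have the same color.
This means the graph contains an odd cycle.

The graph is NOT bipartite.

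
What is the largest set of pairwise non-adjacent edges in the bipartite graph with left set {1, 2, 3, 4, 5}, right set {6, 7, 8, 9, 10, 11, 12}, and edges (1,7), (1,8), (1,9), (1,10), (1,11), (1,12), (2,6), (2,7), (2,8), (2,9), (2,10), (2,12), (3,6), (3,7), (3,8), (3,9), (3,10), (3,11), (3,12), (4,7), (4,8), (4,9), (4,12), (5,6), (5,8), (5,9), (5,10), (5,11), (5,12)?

Step 1: List the neighbors of each left vertex:
  1: 7, 8, 9, 10, 11, 12
  2: 6, 7, 8, 9, 10, 12
  3: 6, 7, 8, 9, 10, 11, 12
  4: 7, 8, 9, 12
  5: 6, 8, 9, 10, 11, 12

Step 2: Greedily match left vertices, then look for augmenting paths:
  Match 1 -- 7
  Match 2 -- 6
  Match 3 -- 8
  Match 4 -- 9
  Match 5 -- 10
  No augmenting path remains.

Step 3: Verify this is maximum:
  Matching size 5 = min(|L|, |R|) = min(5, 7), which is an upper bound, so this matching is maximum.

Maximum matching: {(1,7), (2,6), (3,8), (4,9), (5,10)}
Size: 5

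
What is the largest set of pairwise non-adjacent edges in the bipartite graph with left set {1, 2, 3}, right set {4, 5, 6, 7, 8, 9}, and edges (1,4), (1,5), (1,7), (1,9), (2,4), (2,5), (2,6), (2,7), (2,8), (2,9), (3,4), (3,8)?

Step 1: List the neighbors of each left vertex:
  1: 4, 5, 7, 9
  2: 4, 5, 6, 7, 8, 9
  3: 4, 8

Step 2: Greedily match left vertices, then look for augmenting paths:
  Match 1 -- 4
  Match 2 -- 5
  Match 3 -- 8
  No augmenting path remains.

Step 3: Verify this is maximum:
  Matching size 3 = min(|L|, |R|) = min(3, 6), which is an upper bound, so this matching is maximum.

Maximum matching: {(1,4), (2,5), (3,8)}
Size: 3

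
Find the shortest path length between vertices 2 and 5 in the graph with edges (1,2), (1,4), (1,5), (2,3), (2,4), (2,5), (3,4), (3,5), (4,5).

Step 1: Build adjacency list:
  1: 2, 4, 5
  2: 1, 3, 4, 5
  3: 2, 4, 5
  4: 1, 2, 3, 5
  5: 1, 2, 3, 4

Step 2: BFS from vertex 2 to find shortest path to 5:
  vertex 1 reached at distance 1
  vertex 3 reached at distance 1
  vertex 4 reached at distance 1
  vertex 5 reached at distance 1

Step 3: Shortest path: 2 -> 5
Path length: 1 edge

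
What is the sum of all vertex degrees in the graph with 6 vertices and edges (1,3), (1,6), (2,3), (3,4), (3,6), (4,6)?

Step 1: Count edges incident to each vertex:
  deg(1) = 2 (neighbors: 3, 6)
  deg(2) = 1 (neighbors: 3)
  deg(3) = 4 (neighbors: 1, 2, 4, 6)
  deg(4) = 2 (neighbors: 3, 6)
  deg(5) = 0 (neighbors: none)
  deg(6) = 3 (neighbors: 1, 3, 4)

Step 2: Sum all degrees:
  2 + 1 + 4 + 2 + 0 + 3 = 12

Verification: sum of degrees = 2 * |E| = 2 * 6 = 12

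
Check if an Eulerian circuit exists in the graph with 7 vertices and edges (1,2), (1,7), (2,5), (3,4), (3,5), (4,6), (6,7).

Step 1: Find the degree of each vertex:
  deg(1) = 2
  deg(2) = 2
  deg(3) = 2
  deg(4) = 2
  deg(5) = 2
  deg(6) = 2
  deg(7) = 2

Step 2: Count vertices with odd degree:
  All vertices have even degree (0 odd-degree vertices)

Step 3: Apply Euler's theorem:
  - Eulerian circuit exists iff graph is connected and all vertices have even degree
  - Eulerian path exists iff graph is connected and has 0 or 2 odd-degree vertices

Graph is connected with 0 odd-degree vertices.
Both Eulerian circuit and Eulerian path exist.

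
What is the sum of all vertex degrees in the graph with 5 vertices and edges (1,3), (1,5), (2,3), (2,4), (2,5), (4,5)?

Step 1: Count edges incident to each vertex:
  deg(1) = 2 (neighbors: 3, 5)
  deg(2) = 3 (neighbors: 3, 4, 5)
  deg(3) = 2 (neighbors: 1, 2)
  deg(4) = 2 (neighbors: 2, 5)
  deg(5) = 3 (neighbors: 1, 2, 4)

Step 2: Sum all degrees:
  2 + 3 + 2 + 2 + 3 = 12

Verification: sum of degrees = 2 * |E| = 2 * 6 = 12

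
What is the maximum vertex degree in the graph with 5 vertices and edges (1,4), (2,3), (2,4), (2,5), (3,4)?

Step 1: Count edges incident to each vertex:
  deg(1) = 1 (neighbors: 4)
  deg(2) = 3 (neighbors: 3, 4, 5)
  deg(3) = 2 (neighbors: 2, 4)
  deg(4) = 3 (neighbors: 1, 2, 3)
  deg(5) = 1 (neighbors: 2)

Step 2: Find maximum:
  max(1, 3, 2, 3, 1) = 3 (vertex 2)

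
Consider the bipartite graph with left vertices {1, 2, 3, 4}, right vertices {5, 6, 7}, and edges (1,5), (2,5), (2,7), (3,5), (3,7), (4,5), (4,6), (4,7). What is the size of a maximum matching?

Step 1: List the neighbors of each left vertex:
  1: 5
  2: 5, 7
  3: 5, 7
  4: 5, 6, 7

Step 2: Greedily match left vertices, then look for augmenting paths:
  Match 1 -- 5
  Match 2 -- 7
  Match 4 -- 6
  No augmenting path remains.

Step 3: Verify this is maximum:
  Matching size 3 = min(|L|, |R|) = min(4, 3), which is an upper bound, so this matching is maximum.

Maximum matching: {(1,5), (2,7), (4,6)}
Size: 3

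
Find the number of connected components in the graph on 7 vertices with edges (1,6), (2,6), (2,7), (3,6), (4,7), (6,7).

Step 1: Build adjacency list from edges:
  1: 6
  2: 6, 7
  3: 6
  4: 7
  5: (none)
  6: 1, 2, 3, 7
  7: 2, 4, 6

Step 2: Run BFS/DFS from vertex 1:
  Visited: {1, 6, 2, 3, 7, 4}
  Reached 6 of 7 vertices

Step 3: Only 6 of 7 vertices reached. Graph is disconnected.
Connected components: {1, 2, 3, 4, 6, 7}, {5}
Number of connected components: 2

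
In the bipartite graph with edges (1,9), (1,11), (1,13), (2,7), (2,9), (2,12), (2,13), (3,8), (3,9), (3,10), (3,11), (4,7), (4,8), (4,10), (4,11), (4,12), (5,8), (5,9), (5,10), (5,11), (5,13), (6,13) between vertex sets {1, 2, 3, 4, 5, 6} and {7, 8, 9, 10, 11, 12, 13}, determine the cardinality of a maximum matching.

Step 1: List the neighbors of each left vertex:
  1: 9, 11, 13
  2: 7, 9, 12, 13
  3: 8, 9, 10, 11
  4: 7, 8, 10, 11, 12
  5: 8, 9, 10, 11, 13
  6: 13

Step 2: Greedily match left vertices, then look for augmenting paths:
  Match 1 -- 9
  Match 2 -- 7
  Match 3 -- 8
  Match 4 -- 10
  Match 5 -- 11
  Match 6 -- 13
  No augmenting path remains.

Step 3: Verify this is maximum:
  Matching size 6 = min(|L|, |R|) = min(6, 7), which is an upper bound, so this matching is maximum.

Maximum matching: {(1,9), (2,7), (3,8), (4,10), (5,11), (6,13)}
Size: 6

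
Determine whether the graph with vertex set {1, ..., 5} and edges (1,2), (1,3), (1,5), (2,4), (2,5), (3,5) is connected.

Step 1: Build adjacency list from edges:
  1: 2, 3, 5
  2: 1, 4, 5
  3: 1, 5
  4: 2
  5: 1, 2, 3

Step 2: Run BFS/DFS from vertex 1:
  Visited: {1, 2, 3, 5, 4}
  Reached 5 of 5 vertices

Step 3: All 5 vertices reached from vertex 1, so the graph is connected.
Answer: Yes, the graph is connected.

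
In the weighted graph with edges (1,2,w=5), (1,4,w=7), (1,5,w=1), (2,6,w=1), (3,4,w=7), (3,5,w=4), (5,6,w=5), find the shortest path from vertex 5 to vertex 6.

Step 1: Build adjacency list with weights:
  1: 2(w=5), 4(w=7), 5(w=1)
  2: 1(w=5), 6(w=1)
  3: 4(w=7), 5(w=4)
  4: 1(w=7), 3(w=7)
  5: 1(w=1), 3(w=4), 6(w=5)
  6: 2(w=1), 5(w=5)

Step 2: Apply Dijkstra's algorithm from vertex 5:
  Visit vertex 5 (distance=0)
    Update dist[1] = 1
    Update dist[3] = 4
    Update dist[6] = 5
  Visit vertex 1 (distance=1)
    Update dist[2] = 6
    Update dist[4] = 8
  Visit vertex 3 (distance=4)
  Visit vertex 6 (distance=5)

Step 3: Shortest path: 5 -> 6
Total weight: 5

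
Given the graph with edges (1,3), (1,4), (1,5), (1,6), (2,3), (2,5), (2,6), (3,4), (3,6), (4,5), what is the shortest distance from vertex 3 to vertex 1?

Step 1: Build adjacency list:
  1: 3, 4, 5, 6
  2: 3, 5, 6
  3: 1, 2, 4, 6
  4: 1, 3, 5
  5: 1, 2, 4
  6: 1, 2, 3

Step 2: BFS from vertex 3 to find shortest path to 1:
  vertex 1 reached at distance 1

Step 3: Shortest path: 3 -> 1
Path length: 1 edge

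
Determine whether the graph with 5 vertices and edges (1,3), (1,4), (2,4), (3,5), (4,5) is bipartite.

Step 1: Attempt 2-coloring using BFS:
  Start at vertex 1, assign color 0
  Color vertex 3 with color 1 (neighbor of 1)
  Color vertex 4 with color 1 (neighbor of 1)
  Color vertex 5 with color 0 (neighbor of 3)
  Color vertex 2 with color 0 (neighbor of 4)

Step 2: 2-coloring succeeded. No conflicts found.
  Set A (color 0): {1, 2, 5}
  Set B (color 1): {3, 4}

The graph is bipartite with partition {1, 2, 5}, {3, 4}.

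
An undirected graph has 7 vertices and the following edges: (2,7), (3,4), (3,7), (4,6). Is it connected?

Step 1: Build adjacency list from edges:
  1: (none)
  2: 7
  3: 4, 7
  4: 3, 6
  5: (none)
  6: 4
  7: 2, 3

Step 2: Run BFS/DFS from vertex 1:
  Visited: {1}
  Reached 1 of 7 vertices

Step 3: Only 1 of 7 vertices reached. Graph is disconnected.
Connected components: {1}, {2, 3, 4, 6, 7}, {5}
Answer: No, the graph is not connected (3 components).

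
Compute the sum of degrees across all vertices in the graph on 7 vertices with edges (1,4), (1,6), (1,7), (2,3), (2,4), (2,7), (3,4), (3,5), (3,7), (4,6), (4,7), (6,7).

Step 1: Count edges incident to each vertex:
  deg(1) = 3 (neighbors: 4, 6, 7)
  deg(2) = 3 (neighbors: 3, 4, 7)
  deg(3) = 4 (neighbors: 2, 4, 5, 7)
  deg(4) = 5 (neighbors: 1, 2, 3, 6, 7)
  deg(5) = 1 (neighbors: 3)
  deg(6) = 3 (neighbors: 1, 4, 7)
  deg(7) = 5 (neighbors: 1, 2, 3, 4, 6)

Step 2: Sum all degrees:
  3 + 3 + 4 + 5 + 1 + 3 + 5 = 24

Verification: sum of degrees = 2 * |E| = 2 * 12 = 24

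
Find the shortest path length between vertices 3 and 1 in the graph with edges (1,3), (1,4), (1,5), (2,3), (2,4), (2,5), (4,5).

Step 1: Build adjacency list:
  1: 3, 4, 5
  2: 3, 4, 5
  3: 1, 2
  4: 1, 2, 5
  5: 1, 2, 4

Step 2: BFS from vertex 3 to find shortest path to 1:
  vertex 1 reached at distance 1

Step 3: Shortest path: 3 -> 1
Path length: 1 edge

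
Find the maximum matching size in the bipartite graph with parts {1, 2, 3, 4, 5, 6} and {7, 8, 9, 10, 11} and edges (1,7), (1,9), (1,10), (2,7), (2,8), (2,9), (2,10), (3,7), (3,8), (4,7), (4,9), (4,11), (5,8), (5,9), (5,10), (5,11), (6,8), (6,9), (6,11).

Step 1: List the neighbors of each left vertex:
  1: 7, 9, 10
  2: 7, 8, 9, 10
  3: 7, 8
  4: 7, 9, 11
  5: 8, 9, 10, 11
  6: 8, 9, 11

Step 2: Greedily match left vertices, then look for augmenting paths:
  Match 1 -- 7
  Match 2 -- 8
  Match 4 -- 9
  Match 5 -- 10
  Match 6 -- 11
  No augmenting path remains.

Step 3: Verify this is maximum:
  Matching size 5 = min(|L|, |R|) = min(6, 5), which is an upper bound, so this matching is maximum.

Maximum matching: {(1,7), (2,8), (4,9), (5,10), (6,11)}
Size: 5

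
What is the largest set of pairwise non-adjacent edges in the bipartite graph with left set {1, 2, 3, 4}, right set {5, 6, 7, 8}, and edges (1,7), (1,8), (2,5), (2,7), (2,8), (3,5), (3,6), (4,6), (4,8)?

Step 1: List the neighbors of each left vertex:
  1: 7, 8
  2: 5, 7, 8
  3: 5, 6
  4: 6, 8

Step 2: Greedily match left vertices, then look for augmenting paths:
  Match 1 -- 7
  Match 2 -- 5
  Match 3 -- 6
  Match 4 -- 8
  No augmenting path remains.

Step 3: Verify this is maximum:
  Matching size 4 = min(|L|, |R|) = min(4, 4), which is an upper bound, so this matching is maximum.

Maximum matching: {(1,7), (2,5), (3,6), (4,8)}
Size: 4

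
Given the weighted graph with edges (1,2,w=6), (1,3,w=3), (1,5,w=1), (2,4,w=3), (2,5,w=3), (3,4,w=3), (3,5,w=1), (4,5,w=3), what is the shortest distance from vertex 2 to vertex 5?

Step 1: Build adjacency list with weights:
  1: 2(w=6), 3(w=3), 5(w=1)
  2: 1(w=6), 4(w=3), 5(w=3)
  3: 1(w=3), 4(w=3), 5(w=1)
  4: 2(w=3), 3(w=3), 5(w=3)
  5: 1(w=1), 2(w=3), 3(w=1), 4(w=3)

Step 2: Apply Dijkstra's algorithm from vertex 2:
  Visit vertex 2 (distance=0)
    Update dist[1] = 6
    Update dist[4] = 3
    Update dist[5] = 3
  Visit vertex 4 (distance=3)
    Update dist[3] = 6
  Visit vertex 5 (distance=3)
    Update dist[1] = 4
    Update dist[3] = 4

Step 3: Shortest path: 2 -> 5
Total weight: 3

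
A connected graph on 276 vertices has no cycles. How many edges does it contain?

A tree on n vertices always has exactly n - 1 edges.
For n = 276: edges = 276 - 1 = 275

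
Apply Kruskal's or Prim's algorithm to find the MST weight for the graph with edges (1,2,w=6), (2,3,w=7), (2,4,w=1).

Apply Kruskal's algorithm (sort edges by weight, add if no cycle):

Sorted edges by weight:
  (2,4) w=1
  (1,2) w=6
  (2,3) w=7

Add edge (2,4) w=1 -- no cycle. Running total: 1
Add edge (1,2) w=6 -- no cycle. Running total: 7
Add edge (2,3) w=7 -- no cycle. Running total: 14

MST edges: (2,4,w=1), (1,2,w=6), (2,3,w=7)
Total MST weight: 1 + 6 + 7 = 14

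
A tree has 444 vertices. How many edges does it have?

A tree on n vertices always has exactly n - 1 edges.
For n = 444: edges = 444 - 1 = 443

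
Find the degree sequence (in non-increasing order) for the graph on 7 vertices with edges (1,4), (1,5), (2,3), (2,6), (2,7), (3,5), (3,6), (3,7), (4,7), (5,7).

Step 1: Count edges incident to each vertex:
  deg(1) = 2 (neighbors: 4, 5)
  deg(2) = 3 (neighbors: 3, 6, 7)
  deg(3) = 4 (neighbors: 2, 5, 6, 7)
  deg(4) = 2 (neighbors: 1, 7)
  deg(5) = 3 (neighbors: 1, 3, 7)
  deg(6) = 2 (neighbors: 2, 3)
  deg(7) = 4 (neighbors: 2, 3, 4, 5)

Step 2: Sort degrees in non-increasing order:
  Degrees: [2, 3, 4, 2, 3, 2, 4] -> sorted: [4, 4, 3, 3, 2, 2, 2]

Degree sequence: [4, 4, 3, 3, 2, 2, 2]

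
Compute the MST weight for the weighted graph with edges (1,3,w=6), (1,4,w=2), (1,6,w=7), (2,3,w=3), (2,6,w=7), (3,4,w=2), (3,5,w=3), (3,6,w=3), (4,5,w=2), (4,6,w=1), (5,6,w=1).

Apply Kruskal's algorithm (sort edges by weight, add if no cycle):

Sorted edges by weight:
  (4,6) w=1
  (5,6) w=1
  (1,4) w=2
  (3,4) w=2
  (4,5) w=2
  (2,3) w=3
  (3,6) w=3
  (3,5) w=3
  (1,3) w=6
  (1,6) w=7
  (2,6) w=7

Add edge (4,6) w=1 -- no cycle. Running total: 1
Add edge (5,6) w=1 -- no cycle. Running total: 2
Add edge (1,4) w=2 -- no cycle. Running total: 4
Add edge (3,4) w=2 -- no cycle. Running total: 6
Skip edge (4,5) w=2 -- would create cycle
Add edge (2,3) w=3 -- no cycle. Running total: 9

MST edges: (4,6,w=1), (5,6,w=1), (1,4,w=2), (3,4,w=2), (2,3,w=3)
Total MST weight: 1 + 1 + 2 + 2 + 3 = 9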